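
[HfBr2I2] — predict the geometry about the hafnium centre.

tetrahedral

Summing ligand charges against the 0 overall charge gives an oxidation state of +4 for hafnium.
Hf sits in group 4, so the d-electron count is 4 − 4 = 0.
With 4 monodentate ligands the coordination number is 4.
A d⁰ ion has no crystal-field stabilisation preference between square planar and tetrahedral, so four ligands adopt the sterically favoured tetrahedral geometry.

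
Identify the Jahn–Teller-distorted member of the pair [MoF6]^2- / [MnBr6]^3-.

[MnBr6]^3-

[MoF6]^2-: Summing ligand charges against the −2 overall charge gives an oxidation state of +4 for molybdenum. Group 6 minus oxidation state 4 gives a d² configuration. The d² configuration leaves the e_g set evenly filled (or empty) — no strong Jahn–Teller driving force.
[MnBr6]^3-: Each bromide is −1; balancing the −3 overall charge requires Mn(III). Mn sits in group 7, so the d-electron count is 7 − 3 = 4. Bromide is a weak-field ligand for a first-row metal, so the complex is high-spin. The t₂g³e_g¹ (high-spin) configuration has an unevenly filled e_g set; the Jahn–Teller theorem predicts a tetragonal distortion (typically axial elongation) to lift the degeneracy.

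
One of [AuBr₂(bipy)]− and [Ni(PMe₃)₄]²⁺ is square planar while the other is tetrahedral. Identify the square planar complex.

For [AuBr₂(bipy)]−: Summing ligand charges against the −1 overall charge gives an oxidation state of +1 for gold. Group 11 minus oxidation state 1 gives a d¹⁰ configuration. A d¹⁰ ion has no crystal-field stabilisation preference between square planar and tetrahedral, so four ligands adopt the sterically favoured tetrahedral geometry. → tetrahedral.
For [Ni(PMe₃)₄]²⁺: Ligand charges: trimethylphosphine is neutral. With an overall charge of +2 the nickel centre must be in the +2 oxidation state. Nickel is a group-10 element; Ni(II) is therefore d⁸. Trimethylphosphine is a strong-field ligand (high in the spectrochemical series). A 3d d⁸ ion with strong-field ligands gains enough CFSE to favour square planar over tetrahedral. → square planar.

[Ni(PMe₃)₄]²⁺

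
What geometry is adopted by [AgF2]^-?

linear

Ligand charges: each fluoride is −1. With an overall charge of −1 the silver centre must be in the +1 oxidation state.
Ag sits in group 11, so the d-electron count is 11 − 1 = 10.
Coordination number: 2.
A d¹⁰ ion with only two ligands adopts a linear arrangement (sp hybridisation; no CFSE preference).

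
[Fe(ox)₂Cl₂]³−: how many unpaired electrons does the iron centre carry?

Ligand charges: each oxalate is −2; each chloride is −1. With an overall charge of −3 the iron centre must be in the +3 oxidation state.
Group 8 minus oxidation state 3 gives a d⁵ configuration.
Counting donor atoms: 2×oxalate (bidentate) → 4 donors; 2×chloride (monodentate) → 2 donors. Coordination number = 6.
The spin state decides the count: Chloride and oxalate are weak-field ligands for a first-row metal, so the complex is high-spin.
An octahedral high-spin d⁵ ion is t₂g³e_g², giving 5 unpaired electrons.

5 unpaired electrons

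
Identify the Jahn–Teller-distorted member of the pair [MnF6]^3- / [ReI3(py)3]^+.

[MnF6]^3-

[MnF6]^3-: Summing ligand charges against the −3 overall charge gives an oxidation state of +3 for manganese. Manganese is a group-7 element; Mn(III) is therefore d⁴. Fluoride is a weak-field ligand for a first-row metal, so the complex is high-spin. The t₂g³e_g¹ (high-spin) configuration has an unevenly filled e_g set; the Jahn–Teller theorem predicts a tetragonal distortion (typically axial elongation) to lift the degeneracy.
[ReI3(py)3]^+: Each iodide is −1; pyridine is neutral; balancing the +1 overall charge requires Re(IV). Group 7 minus oxidation state 4 gives a d³ configuration. The d³ configuration leaves the e_g set evenly filled (or empty) — no strong Jahn–Teller driving force.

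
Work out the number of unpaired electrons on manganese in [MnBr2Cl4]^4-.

5 unpaired electrons

Ligand charges: each bromide is −1; each chloride is −1. With an overall charge of −4 the manganese centre must be in the +2 oxidation state.
Manganese is a group-7 element; Mn(II) is therefore d⁵.
The spin state decides the count: Bromide and chloride are weak-field ligands for a first-row metal, so the complex is high-spin.
An octahedral high-spin d⁵ ion is t₂g³e_g², giving 5 unpaired electrons.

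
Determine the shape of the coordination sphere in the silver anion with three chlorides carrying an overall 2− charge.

trigonal planar

Summing ligand charges against the −2 overall charge gives an oxidation state of +1 for silver.
Silver is a group-11 element; Ag(I) is therefore d¹⁰.
With 3 monodentate ligands the coordination number is 3.
Three ligands around a d¹⁰ centre minimise repulsion in a trigonal-planar arrangement.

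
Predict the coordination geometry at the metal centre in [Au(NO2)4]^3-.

tetrahedral

Ligand charges: each nitro (N-bound nitrite) is −1. With an overall charge of −3 the gold centre must be in the +1 oxidation state.
Au sits in group 11, so the d-electron count is 11 − 1 = 10.
With 4 monodentate ligands the coordination number is 4.
A d¹⁰ ion has no crystal-field stabilisation preference between square planar and tetrahedral, so four ligands adopt the sterically favoured tetrahedral geometry.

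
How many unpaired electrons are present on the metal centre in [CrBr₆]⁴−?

Ligand charges: each bromide is −1. With an overall charge of −4 the chromium centre must be in the +2 oxidation state.
Group 6 minus oxidation state 2 gives a d⁴ configuration.
The spin state decides the count: Bromide is a weak-field ligand for a first-row metal, so the complex is high-spin.
An octahedral high-spin d⁴ ion is t₂g³e_g¹, giving 4 unpaired electrons.

4 unpaired electrons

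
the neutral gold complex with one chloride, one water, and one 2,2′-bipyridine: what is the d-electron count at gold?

d10

Ligand charges: each chloride is −1; water is neutral; 2,2′-bipyridine is neutral. With an overall charge of 0 the gold centre must be in the +1 oxidation state.
Group 11 minus oxidation state 1 gives a d¹⁰ configuration.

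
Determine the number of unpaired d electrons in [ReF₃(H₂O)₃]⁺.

Each fluoride is −1; water is neutral; balancing the +1 overall charge requires Re(IV).
Re sits in group 7, so the d-electron count is 7 − 4 = 3.
In an octahedral field the d³ configuration is t₂g³e_g⁰ (only one arrangement possible), giving 3 unpaired electrons.

3 unpaired electrons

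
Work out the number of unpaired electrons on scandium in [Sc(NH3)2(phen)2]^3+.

0

Summing ligand charges against the +3 overall charge gives an oxidation state of +3 for scandium.
Group 3 minus oxidation state 3 gives a d⁰ configuration.
Counting donor atoms: 2×ammonia (monodentate) → 2 donors; 2×1,10-phenanthroline (bidentate) → 4 donors. Coordination number = 6.
In an octahedral field the d⁰ configuration is t₂g⁰e_g⁰, giving 0 unpaired electrons.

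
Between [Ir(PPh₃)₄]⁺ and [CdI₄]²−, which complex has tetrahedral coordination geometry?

For [Ir(PPh₃)₄]⁺: Summing ligand charges against the +1 overall charge gives an oxidation state of +1 for iridium. Group 9 minus oxidation state 1 gives a d⁸ configuration. A 5d d⁸ ion has a large crystal-field splitting; square planar leaves the high-energy d_{x²−y²} orbital empty and maximises CFSE. → square planar.
For [CdI₄]²−: Summing ligand charges against the −2 overall charge gives an oxidation state of +2 for cadmium. Cd sits in group 12, so the d-electron count is 12 − 2 = 10. A d¹⁰ ion has no crystal-field stabilisation preference between square planar and tetrahedral, so four ligands adopt the sterically favoured tetrahedral geometry. → tetrahedral.

[CdI₄]²−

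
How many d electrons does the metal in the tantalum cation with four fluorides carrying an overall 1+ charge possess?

d⁰

Ligand charges: each fluoride is −1. With an overall charge of +1 the tantalum centre must be in the +5 oxidation state.
Ta sits in group 5, so the d-electron count is 5 − 5 = 0.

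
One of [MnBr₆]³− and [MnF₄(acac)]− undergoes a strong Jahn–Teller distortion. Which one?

[MnBr₆]³−: Each bromide is −1; balancing the −3 overall charge requires Mn(III). Manganese is a group-7 element; Mn(III) is therefore d⁴. Bromide is a weak-field ligand for a first-row metal, so the complex is high-spin. The t₂g³e_g¹ (high-spin) configuration has an unevenly filled e_g set; the Jahn–Teller theorem predicts a tetragonal distortion (typically axial elongation) to lift the degeneracy.
[MnF₄(acac)]−: Ligand charges: each fluoride is −1; each acetylacetonate is −1. With an overall charge of −1 the manganese centre must be in the +4 oxidation state. Mn sits in group 7, so the d-electron count is 7 − 4 = 3. The d³ configuration leaves the e_g set evenly filled (or empty) — no strong Jahn–Teller driving force.

[MnBr₆]³−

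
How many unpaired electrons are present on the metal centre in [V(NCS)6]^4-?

Each isothiocyanate is −1; balancing the −4 overall charge requires V(II).
Vanadium is a group-5 element; V(II) is therefore d³.
In an octahedral field the d³ configuration is t₂g³e_g⁰ (only one arrangement possible), giving 3 unpaired electrons.

3 unpaired electrons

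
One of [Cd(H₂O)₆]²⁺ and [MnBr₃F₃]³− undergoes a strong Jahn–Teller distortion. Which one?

[MnBr₃F₃]³−

[Cd(H₂O)₆]²⁺: Summing ligand charges against the +2 overall charge gives an oxidation state of +2 for cadmium. Cadmium is a group-12 element; Cd(II) is therefore d¹⁰. The d¹⁰ configuration leaves the e_g set evenly filled (or empty) — no strong Jahn–Teller driving force.
[MnBr₃F₃]³−: Summing ligand charges against the −3 overall charge gives an oxidation state of +3 for manganese. Manganese is a group-7 element; Mn(III) is therefore d⁴. Bromide and fluoride are weak-field ligands for a first-row metal, so the complex is high-spin. The t₂g³e_g¹ (high-spin) configuration has an unevenly filled e_g set; the Jahn–Teller theorem predicts a tetragonal distortion (typically axial elongation) to lift the degeneracy.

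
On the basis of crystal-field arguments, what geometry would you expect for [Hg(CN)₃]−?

trigonal planar

Summing ligand charges against the −1 overall charge gives an oxidation state of +2 for mercury.
Hg sits in group 12, so the d-electron count is 12 − 2 = 10.
Coordination number: 3.
Three ligands around a d¹⁰ centre minimise repulsion in a trigonal-planar arrangement.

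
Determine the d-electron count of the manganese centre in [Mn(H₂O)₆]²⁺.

Summing ligand charges against the +2 overall charge gives an oxidation state of +2 for manganese.
Manganese is a group-7 element; Mn(II) is therefore d⁵.

d5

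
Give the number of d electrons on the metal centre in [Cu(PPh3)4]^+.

d¹⁰

Triphenylphosphine is neutral; balancing the +1 overall charge requires Cu(I).
Cu sits in group 11, so the d-electron count is 11 − 1 = 10.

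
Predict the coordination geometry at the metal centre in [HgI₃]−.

trigonal planar

Each iodide is −1; balancing the −1 overall charge requires Hg(II).
Group 12 minus oxidation state 2 gives a d¹⁰ configuration.
With 3 monodentate ligands the coordination number is 3.
Three ligands around a d¹⁰ centre minimise repulsion in a trigonal-planar arrangement.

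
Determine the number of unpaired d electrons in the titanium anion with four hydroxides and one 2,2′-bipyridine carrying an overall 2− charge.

2

Ligand charges: each hydroxide is −1; 2,2′-bipyridine is neutral. With an overall charge of −2 the titanium centre must be in the +2 oxidation state.
Group 4 minus oxidation state 2 gives a d² configuration.
Counting donor atoms: 4×hydroxide (monodentate) → 4 donors; 1×2,2′-bipyridine (bidentate) → 2 donors. Coordination number = 6.
In an octahedral field the d² configuration is t₂g²e_g⁰ (only one arrangement possible), giving 2 unpaired electrons.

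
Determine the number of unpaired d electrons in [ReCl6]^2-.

3

Summing ligand charges against the −2 overall charge gives an oxidation state of +4 for rhenium.
Re sits in group 7, so the d-electron count is 7 − 4 = 3.
In an octahedral field the d³ configuration is t₂g³e_g⁰ (only one arrangement possible), giving 3 unpaired electrons.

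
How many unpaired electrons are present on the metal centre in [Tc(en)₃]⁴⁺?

3

Summing ligand charges against the +4 overall charge gives an oxidation state of +4 for technetium.
Tc sits in group 7, so the d-electron count is 7 − 4 = 3.
Counting donor atoms: 3×ethylenediamine (bidentate) → 6 donors. Coordination number = 6.
In an octahedral field the d³ configuration is t₂g³e_g⁰ (only one arrangement possible), giving 3 unpaired electrons.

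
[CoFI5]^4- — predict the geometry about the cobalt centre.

Each fluoride is −1; each iodide is −1; balancing the −4 overall charge requires Co(II).
Co sits in group 9, so the d-electron count is 9 − 2 = 7.
With 6 monodentate ligands the coordination number is 6.
Six donors around a single metal centre give an octahedral coordination sphere.

octahedral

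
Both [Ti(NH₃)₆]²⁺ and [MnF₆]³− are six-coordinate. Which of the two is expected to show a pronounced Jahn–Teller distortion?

[Ti(NH₃)₆]²⁺: Ligand charges: ammonia is neutral. With an overall charge of +2 the titanium centre must be in the +2 oxidation state. Titanium is a group-4 element; Ti(II) is therefore d². The d² configuration leaves the e_g set evenly filled (or empty) — no strong Jahn–Teller driving force.
[MnF₆]³−: Each fluoride is −1; balancing the −3 overall charge requires Mn(III). Mn sits in group 7, so the d-electron count is 7 − 3 = 4. Fluoride is a weak-field ligand for a first-row metal, so the complex is high-spin. The t₂g³e_g¹ (high-spin) configuration has an unevenly filled e_g set; the Jahn–Teller theorem predicts a tetragonal distortion (typically axial elongation) to lift the degeneracy.

[MnF₆]³−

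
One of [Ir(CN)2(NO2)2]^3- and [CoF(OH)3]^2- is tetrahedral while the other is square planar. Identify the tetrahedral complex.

For [Ir(CN)2(NO2)2]^3-: Summing ligand charges against the −3 overall charge gives an oxidation state of +1 for iridium. Ir sits in group 9, so the d-electron count is 9 − 1 = 8. A 5d d⁸ ion has a large crystal-field splitting; square planar leaves the high-energy d_{x²−y²} orbital empty and maximises CFSE. → square planar.
For [CoF(OH)3]^2-: Summing ligand charges against the −2 overall charge gives an oxidation state of +2 for cobalt. Group 9 minus oxidation state 2 gives a d⁷ configuration. For a high-spin 3d d⁷ ion with weak-field ligands the small Δₜ gives little square-planar CFSE advantage, so four ligands adopt the sterically favoured tetrahedral geometry. → tetrahedral.

[CoF(OH)3]^2-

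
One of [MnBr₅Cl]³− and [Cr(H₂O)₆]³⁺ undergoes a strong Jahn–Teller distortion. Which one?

[MnBr₅Cl]³−

[MnBr₅Cl]³−: Ligand charges: each bromide is −1; each chloride is −1. With an overall charge of −3 the manganese centre must be in the +3 oxidation state. Manganese is a group-7 element; Mn(III) is therefore d⁴. Bromide and chloride are weak-field ligands for a first-row metal, so the complex is high-spin. The t₂g³e_g¹ (high-spin) configuration has an unevenly filled e_g set; the Jahn–Teller theorem predicts a tetragonal distortion (typically axial elongation) to lift the degeneracy.
[Cr(H₂O)₆]³⁺: Summing ligand charges against the +3 overall charge gives an oxidation state of +3 for chromium. Chromium is a group-6 element; Cr(III) is therefore d³. The d³ configuration leaves the e_g set evenly filled (or empty) — no strong Jahn–Teller driving force.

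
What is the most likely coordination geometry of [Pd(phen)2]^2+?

Summing ligand charges against the +2 overall charge gives an oxidation state of +2 for palladium.
Group 10 minus oxidation state 2 gives a d⁸ configuration.
Counting donor atoms: 2×1,10-phenanthroline (bidentate) → 4 donors. Coordination number = 4.
A 4d d⁸ ion has a large crystal-field splitting; square planar leaves the high-energy d_{x²−y²} orbital empty and maximises CFSE.

square planar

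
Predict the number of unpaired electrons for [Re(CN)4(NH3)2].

Summing ligand charges against the 0 overall charge gives an oxidation state of +4 for rhenium.
Rhenium is a group-7 element; Re(IV) is therefore d³.
In an octahedral field the d³ configuration is t₂g³e_g⁰ (only one arrangement possible), giving 3 unpaired electrons.

3 unpaired electrons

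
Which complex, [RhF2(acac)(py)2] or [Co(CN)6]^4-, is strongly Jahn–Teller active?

[Co(CN)6]^4-

[RhF2(acac)(py)2]: Each fluoride is −1; each acetylacetonate is −1; pyridine is neutral; balancing the 0 overall charge requires Rh(III). Rh sits in group 9, so the d-electron count is 9 − 3 = 6. A 4d ion has a large Δₒ and is invariably low-spin. The d⁶ configuration leaves the e_g set evenly filled (or empty) — no strong Jahn–Teller driving force.
[Co(CN)6]^4-: Summing ligand charges against the −4 overall charge gives an oxidation state of +2 for cobalt. Co sits in group 9, so the d-electron count is 9 − 2 = 7. Cyanide is a strong-field ligand (high in the spectrochemical series) for a first-row metal, so the complex is low-spin. The t₂g⁶e_g¹ (low-spin) configuration has an unevenly filled e_g set; the Jahn–Teller theorem predicts a tetragonal distortion (typically axial elongation) to lift the degeneracy.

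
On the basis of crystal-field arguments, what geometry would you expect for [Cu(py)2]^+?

linear

Summing ligand charges against the +1 overall charge gives an oxidation state of +1 for copper.
Cu sits in group 11, so the d-electron count is 11 − 1 = 10.
With 2 monodentate ligands the coordination number is 2.
A d¹⁰ ion with only two ligands adopts a linear arrangement (sp hybridisation; no CFSE preference).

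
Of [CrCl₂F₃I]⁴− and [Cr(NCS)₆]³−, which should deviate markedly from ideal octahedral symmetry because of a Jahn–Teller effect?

[CrCl₂F₃I]⁴−: Each chloride is −1; each fluoride is −1; each iodide is −1; balancing the −4 overall charge requires Cr(II). Cr sits in group 6, so the d-electron count is 6 − 2 = 4. Chloride, fluoride, and iodide are weak-field ligands for a first-row metal, so the complex is high-spin. The t₂g³e_g¹ (high-spin) configuration has an unevenly filled e_g set; the Jahn–Teller theorem predicts a tetragonal distortion (typically axial elongation) to lift the degeneracy.
[Cr(NCS)₆]³−: Ligand charges: each isothiocyanate is −1. With an overall charge of −3 the chromium centre must be in the +3 oxidation state. Chromium is a group-6 element; Cr(III) is therefore d³. The d³ configuration leaves the e_g set evenly filled (or empty) — no strong Jahn–Teller driving force.

[CrCl₂F₃I]⁴−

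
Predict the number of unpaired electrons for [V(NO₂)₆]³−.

2 unpaired electrons

Summing ligand charges against the −3 overall charge gives an oxidation state of +3 for vanadium.
V sits in group 5, so the d-electron count is 5 − 3 = 2.
In an octahedral field the d² configuration is t₂g²e_g⁰ (only one arrangement possible), giving 2 unpaired electrons.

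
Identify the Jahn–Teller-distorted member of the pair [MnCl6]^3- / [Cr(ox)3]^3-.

[MnCl6]^3-

[MnCl6]^3-: Summing ligand charges against the −3 overall charge gives an oxidation state of +3 for manganese. Manganese is a group-7 element; Mn(III) is therefore d⁴. Chloride is a weak-field ligand for a first-row metal, so the complex is high-spin. The t₂g³e_g¹ (high-spin) configuration has an unevenly filled e_g set; the Jahn–Teller theorem predicts a tetragonal distortion (typically axial elongation) to lift the degeneracy.
[Cr(ox)3]^3-: Each oxalate is −2; balancing the −3 overall charge requires Cr(III). Chromium is a group-6 element; Cr(III) is therefore d³. The d³ configuration leaves the e_g set evenly filled (or empty) — no strong Jahn–Teller driving force.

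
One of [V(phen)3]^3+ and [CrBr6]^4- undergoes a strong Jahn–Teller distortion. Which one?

[V(phen)3]^3+: 1,10-phenanthroline is neutral; balancing the +3 overall charge requires V(III). Group 5 minus oxidation state 3 gives a d² configuration. The d² configuration leaves the e_g set evenly filled (or empty) — no strong Jahn–Teller driving force.
[CrBr6]^4-: Summing ligand charges against the −4 overall charge gives an oxidation state of +2 for chromium. Cr sits in group 6, so the d-electron count is 6 − 2 = 4. Bromide is a weak-field ligand for a first-row metal, so the complex is high-spin. The t₂g³e_g¹ (high-spin) configuration has an unevenly filled e_g set; the Jahn–Teller theorem predicts a tetragonal distortion (typically axial elongation) to lift the degeneracy.

[CrBr6]^4-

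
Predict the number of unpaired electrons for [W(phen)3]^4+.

2

Summing ligand charges against the +4 overall charge gives an oxidation state of +4 for tungsten.
Tungsten is a group-6 element; W(IV) is therefore d².
Counting donor atoms: 3×1,10-phenanthroline (bidentate) → 6 donors. Coordination number = 6.
In an octahedral field the d² configuration is t₂g²e_g⁰ (only one arrangement possible), giving 2 unpaired electrons.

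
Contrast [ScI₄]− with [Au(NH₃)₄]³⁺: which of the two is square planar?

[Au(NH₃)₄]³⁺

For [ScI₄]−: Ligand charges: each iodide is −1. With an overall charge of −1 the scandium centre must be in the +3 oxidation state. Group 3 minus oxidation state 3 gives a d⁰ configuration. A d⁰ ion has no crystal-field stabilisation preference between square planar and tetrahedral, so four ligands adopt the sterically favoured tetrahedral geometry. → tetrahedral.
For [Au(NH₃)₄]³⁺: Ligand charges: ammonia is neutral. With an overall charge of +3 the gold centre must be in the +3 oxidation state. Group 11 minus oxidation state 3 gives a d⁸ configuration. A 5d d⁸ ion has a large crystal-field splitting; square planar leaves the high-energy d_{x²−y²} orbital empty and maximises CFSE. → square planar.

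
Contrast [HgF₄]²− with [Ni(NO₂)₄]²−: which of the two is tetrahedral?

[HgF₄]²−

For [HgF₄]²−: Ligand charges: each fluoride is −1. With an overall charge of −2 the mercury centre must be in the +2 oxidation state. Mercury is a group-12 element; Hg(II) is therefore d¹⁰. A d¹⁰ ion has no crystal-field stabilisation preference between square planar and tetrahedral, so four ligands adopt the sterically favoured tetrahedral geometry. → tetrahedral.
For [Ni(NO₂)₄]²−: Each nitro (N-bound nitrite) is −1; balancing the −2 overall charge requires Ni(II). Nickel is a group-10 element; Ni(II) is therefore d⁸. Nitro (N-bound nitrite) is a strong-field ligand (high in the spectrochemical series). A 3d d⁸ ion with strong-field ligands gains enough CFSE to favour square planar over tetrahedral. → square planar.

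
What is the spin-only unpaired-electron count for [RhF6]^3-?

Each fluoride is −1; balancing the −3 overall charge requires Rh(III).
Rh sits in group 9, so the d-electron count is 9 − 3 = 6.
The spin state decides the count: a 4d ion has a large Δₒ and is invariably low-spin.
An octahedral low-spin d⁶ ion is t₂g⁶e_g⁰, giving 0 unpaired electrons.

0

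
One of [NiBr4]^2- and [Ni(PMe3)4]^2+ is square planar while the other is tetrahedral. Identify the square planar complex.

[Ni(PMe3)4]^2+

For [NiBr4]^2-: Summing ligand charges against the −2 overall charge gives an oxidation state of +2 for nickel. Nickel is a group-10 element; Ni(II) is therefore d⁸. Bromide is a weak-field ligand. With weak-field ligands the CFSE gain from square planar is small, so a 3d d⁸ ion takes the sterically preferred tetrahedral geometry. → tetrahedral.
For [Ni(PMe3)4]^2+: Ligand charges: trimethylphosphine is neutral. With an overall charge of +2 the nickel centre must be in the +2 oxidation state. Nickel is a group-10 element; Ni(II) is therefore d⁸. Trimethylphosphine is a strong-field ligand (high in the spectrochemical series). A 3d d⁸ ion with strong-field ligands gains enough CFSE to favour square planar over tetrahedral. → square planar.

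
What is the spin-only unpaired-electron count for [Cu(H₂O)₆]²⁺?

1

Summing ligand charges against the +2 overall charge gives an oxidation state of +2 for copper.
Copper is a group-11 element; Cu(II) is therefore d⁹.
In an octahedral field the d⁹ configuration is t₂g⁶e_g³ (only one arrangement possible), giving 1 unpaired electron.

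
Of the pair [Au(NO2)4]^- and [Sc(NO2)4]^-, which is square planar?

For [Au(NO2)4]^-: Ligand charges: each nitro (N-bound nitrite) is −1. With an overall charge of −1 the gold centre must be in the +3 oxidation state. Gold is a group-11 element; Au(III) is therefore d⁸. A 5d d⁸ ion has a large crystal-field splitting; square planar leaves the high-energy d_{x²−y²} orbital empty and maximises CFSE. → square planar.
For [Sc(NO2)4]^-: Summing ligand charges against the −1 overall charge gives an oxidation state of +3 for scandium. Scandium is a group-3 element; Sc(III) is therefore d⁰. A d⁰ ion has no crystal-field stabilisation preference between square planar and tetrahedral, so four ligands adopt the sterically favoured tetrahedral geometry. → tetrahedral.

[Au(NO2)4]^-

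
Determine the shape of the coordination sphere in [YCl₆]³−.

octahedral

Ligand charges: each chloride is −1. With an overall charge of −3 the yttrium centre must be in the +3 oxidation state.
Group 3 minus oxidation state 3 gives a d⁰ configuration.
With 6 monodentate ligands the coordination number is 6.
Six donors around a single metal centre give an octahedral coordination sphere.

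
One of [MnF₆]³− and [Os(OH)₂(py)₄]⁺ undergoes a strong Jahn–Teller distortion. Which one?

[MnF₆]³−

[MnF₆]³−: Summing ligand charges against the −3 overall charge gives an oxidation state of +3 for manganese. Mn sits in group 7, so the d-electron count is 7 − 3 = 4. Fluoride is a weak-field ligand for a first-row metal, so the complex is high-spin. The t₂g³e_g¹ (high-spin) configuration has an unevenly filled e_g set; the Jahn–Teller theorem predicts a tetragonal distortion (typically axial elongation) to lift the degeneracy.
[Os(OH)₂(py)₄]⁺: Each hydroxide is −1; pyridine is neutral; balancing the +1 overall charge requires Os(III). Os sits in group 8, so the d-electron count is 8 − 3 = 5. A 5d ion has a large Δₒ and is invariably low-spin. The d⁵ configuration leaves the e_g set evenly filled (or empty) — no strong Jahn–Teller driving force.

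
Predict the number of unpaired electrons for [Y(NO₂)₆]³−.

Summing ligand charges against the −3 overall charge gives an oxidation state of +3 for yttrium.
Yttrium is a group-3 element; Y(III) is therefore d⁰.
In an octahedral field the d⁰ configuration is t₂g⁰e_g⁰, giving 0 unpaired electrons.

0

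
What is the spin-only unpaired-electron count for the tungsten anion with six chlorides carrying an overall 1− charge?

Summing ligand charges against the −1 overall charge gives an oxidation state of +5 for tungsten.
Group 6 minus oxidation state 5 gives a d¹ configuration.
In an octahedral field the d¹ configuration is t₂g¹e_g⁰ (only one arrangement possible), giving 1 unpaired electron.

1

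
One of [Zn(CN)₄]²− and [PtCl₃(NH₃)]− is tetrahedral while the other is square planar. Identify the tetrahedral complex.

For [Zn(CN)₄]²−: Summing ligand charges against the −2 overall charge gives an oxidation state of +2 for zinc. Group 12 minus oxidation state 2 gives a d¹⁰ configuration. A d¹⁰ ion has no crystal-field stabilisation preference between square planar and tetrahedral, so four ligands adopt the sterically favoured tetrahedral geometry. → tetrahedral.
For [PtCl₃(NH₃)]−: Ligand charges: each chloride is −1; ammonia is neutral. With an overall charge of −1 the platinum centre must be in the +2 oxidation state. Group 10 minus oxidation state 2 gives a d⁸ configuration. A 5d d⁸ ion has a large crystal-field splitting; square planar leaves the high-energy d_{x²−y²} orbital empty and maximises CFSE. → square planar.

[Zn(CN)₄]²−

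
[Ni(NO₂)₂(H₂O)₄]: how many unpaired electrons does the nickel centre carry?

2

Summing ligand charges against the 0 overall charge gives an oxidation state of +2 for nickel.
Group 10 minus oxidation state 2 gives a d⁸ configuration.
In an octahedral field the d⁸ configuration is t₂g⁶e_g² (only one arrangement possible), giving 2 unpaired electrons.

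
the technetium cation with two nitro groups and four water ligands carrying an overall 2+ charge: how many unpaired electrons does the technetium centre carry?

3

Summing ligand charges against the +2 overall charge gives an oxidation state of +4 for technetium.
Technetium is a group-7 element; Tc(IV) is therefore d³.
In an octahedral field the d³ configuration is t₂g³e_g⁰ (only one arrangement possible), giving 3 unpaired electrons.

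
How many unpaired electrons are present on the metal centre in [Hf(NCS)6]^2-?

0 unpaired electrons

Each isothiocyanate is −1; balancing the −2 overall charge requires Hf(IV).
Group 4 minus oxidation state 4 gives a d⁰ configuration.
In an octahedral field the d⁰ configuration is t₂g⁰e_g⁰, giving 0 unpaired electrons.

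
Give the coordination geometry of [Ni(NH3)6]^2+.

Ligand charges: ammonia is neutral. With an overall charge of +2 the nickel centre must be in the +2 oxidation state.
Ni sits in group 10, so the d-electron count is 10 − 2 = 8.
Coordination number: 6.
Six donors around a single metal centre give an octahedral coordination sphere.

octahedral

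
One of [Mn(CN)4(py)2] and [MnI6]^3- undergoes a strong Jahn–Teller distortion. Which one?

[MnI6]^3-

[Mn(CN)4(py)2]: Summing ligand charges against the 0 overall charge gives an oxidation state of +4 for manganese. Mn sits in group 7, so the d-electron count is 7 − 4 = 3. The d³ configuration leaves the e_g set evenly filled (or empty) — no strong Jahn–Teller driving force.
[MnI6]^3-: Ligand charges: each iodide is −1. With an overall charge of −3 the manganese centre must be in the +3 oxidation state. Group 7 minus oxidation state 3 gives a d⁴ configuration. Iodide is a weak-field ligand for a first-row metal, so the complex is high-spin. The t₂g³e_g¹ (high-spin) configuration has an unevenly filled e_g set; the Jahn–Teller theorem predicts a tetragonal distortion (typically axial elongation) to lift the degeneracy.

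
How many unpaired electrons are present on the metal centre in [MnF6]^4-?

5

Each fluoride is −1; balancing the −4 overall charge requires Mn(II).
Manganese is a group-7 element; Mn(II) is therefore d⁵.
The spin state decides the count: Fluoride is a weak-field ligand for a first-row metal, so the complex is high-spin.
An octahedral high-spin d⁵ ion is t₂g³e_g², giving 5 unpaired electrons.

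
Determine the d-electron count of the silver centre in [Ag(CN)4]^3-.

d10

Summing ligand charges against the −3 overall charge gives an oxidation state of +1 for silver.
Silver is a group-11 element; Ag(I) is therefore d¹⁰.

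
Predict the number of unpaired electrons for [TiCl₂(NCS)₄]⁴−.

Ligand charges: each chloride is −1; each isothiocyanate is −1. With an overall charge of −4 the titanium centre must be in the +2 oxidation state.
Group 4 minus oxidation state 2 gives a d² configuration.
In an octahedral field the d² configuration is t₂g²e_g⁰ (only one arrangement possible), giving 2 unpaired electrons.

2 unpaired electrons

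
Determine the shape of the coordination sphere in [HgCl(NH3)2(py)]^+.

tetrahedral

Summing ligand charges against the +1 overall charge gives an oxidation state of +2 for mercury.
Mercury is a group-12 element; Hg(II) is therefore d¹⁰.
Coordination number: 4.
A d¹⁰ ion has no crystal-field stabilisation preference between square planar and tetrahedral, so four ligands adopt the sterically favoured tetrahedral geometry.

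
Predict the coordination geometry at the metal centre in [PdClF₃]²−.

square planar

Ligand charges: each chloride is −1; each fluoride is −1. With an overall charge of −2 the palladium centre must be in the +2 oxidation state.
Group 10 minus oxidation state 2 gives a d⁸ configuration.
With 4 monodentate ligands the coordination number is 4.
A 4d d⁸ ion has a large crystal-field splitting; square planar leaves the high-energy d_{x²−y²} orbital empty and maximises CFSE.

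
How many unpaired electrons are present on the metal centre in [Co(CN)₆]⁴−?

1 unpaired electron

Summing ligand charges against the −4 overall charge gives an oxidation state of +2 for cobalt.
Cobalt is a group-9 element; Co(II) is therefore d⁷.
The spin state decides the count: Cyanide is a strong-field ligand (high in the spectrochemical series) for a first-row metal, so the complex is low-spin.
An octahedral low-spin d⁷ ion is t₂g⁶e_g¹, giving 1 unpaired electron.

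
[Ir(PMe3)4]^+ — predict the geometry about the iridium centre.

square planar

Summing ligand charges against the +1 overall charge gives an oxidation state of +1 for iridium.
Group 9 minus oxidation state 1 gives a d⁸ configuration.
Coordination number: 4.
A 5d d⁸ ion has a large crystal-field splitting; square planar leaves the high-energy d_{x²−y²} orbital empty and maximises CFSE.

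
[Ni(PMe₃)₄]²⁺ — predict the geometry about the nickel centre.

square planar

Summing ligand charges against the +2 overall charge gives an oxidation state of +2 for nickel.
Ni sits in group 10, so the d-electron count is 10 − 2 = 8.
Coordination number: 4.
Trimethylphosphine is a strong-field ligand (high in the spectrochemical series).
A 3d d⁸ ion with strong-field ligands gains enough CFSE to favour square planar over tetrahedral.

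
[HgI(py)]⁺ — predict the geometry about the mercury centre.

linear

Each iodide is −1; pyridine is neutral; balancing the +1 overall charge requires Hg(II).
Hg sits in group 12, so the d-electron count is 12 − 2 = 10.
Coordination number: 2.
A d¹⁰ ion with only two ligands adopts a linear arrangement (sp hybridisation; no CFSE preference).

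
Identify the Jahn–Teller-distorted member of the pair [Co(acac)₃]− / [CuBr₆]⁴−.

[CuBr₆]⁴−

[Co(acac)₃]−: Summing ligand charges against the −1 overall charge gives an oxidation state of +2 for cobalt. Cobalt is a group-9 element; Co(II) is therefore d⁷. Acetylacetonate is a weak-field ligand for a first-row metal, so the complex is high-spin. The d⁷ configuration leaves the e_g set evenly filled (or empty) — no strong Jahn–Teller driving force.
[CuBr₆]⁴−: Ligand charges: each bromide is −1. With an overall charge of −4 the copper centre must be in the +2 oxidation state. Copper is a group-11 element; Cu(II) is therefore d⁹. The t₂g⁶e_g³ configuration has an unevenly filled e_g set; the Jahn–Teller theorem predicts a tetragonal distortion (typically axial elongation) to lift the degeneracy.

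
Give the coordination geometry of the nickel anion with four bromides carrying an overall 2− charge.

Ligand charges: each bromide is −1. With an overall charge of −2 the nickel centre must be in the +2 oxidation state.
Group 10 minus oxidation state 2 gives a d⁸ configuration.
Coordination number: 4.
Bromide is a weak-field ligand.
With weak-field ligands the CFSE gain from square planar is small, so a 3d d⁸ ion takes the sterically preferred tetrahedral geometry.

tetrahedral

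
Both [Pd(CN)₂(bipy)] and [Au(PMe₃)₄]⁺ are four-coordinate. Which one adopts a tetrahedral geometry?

[Au(PMe₃)₄]⁺

For [Pd(CN)₂(bipy)]: Each cyanide is −1; 2,2′-bipyridine is neutral; balancing the 0 overall charge requires Pd(II). Group 10 minus oxidation state 2 gives a d⁸ configuration. A 4d d⁸ ion has a large crystal-field splitting; square planar leaves the high-energy d_{x²−y²} orbital empty and maximises CFSE. → square planar.
For [Au(PMe₃)₄]⁺: Trimethylphosphine is neutral; balancing the +1 overall charge requires Au(I). Group 11 minus oxidation state 1 gives a d¹⁰ configuration. A d¹⁰ ion has no crystal-field stabilisation preference between square planar and tetrahedral, so four ligands adopt the sterically favoured tetrahedral geometry. → tetrahedral.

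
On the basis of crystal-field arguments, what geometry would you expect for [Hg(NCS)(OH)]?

linear

Each isothiocyanate is −1; each hydroxide is −1; balancing the 0 overall charge requires Hg(II).
Mercury is a group-12 element; Hg(II) is therefore d¹⁰.
With 2 monodentate ligands the coordination number is 2.
A d¹⁰ ion with only two ligands adopts a linear arrangement (sp hybridisation; no CFSE preference).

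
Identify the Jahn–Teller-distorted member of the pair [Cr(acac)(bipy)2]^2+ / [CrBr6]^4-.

[Cr(acac)(bipy)2]^2+: Each acetylacetonate is −1; 2,2′-bipyridine is neutral; balancing the +2 overall charge requires Cr(III). Cr sits in group 6, so the d-electron count is 6 − 3 = 3. The d³ configuration leaves the e_g set evenly filled (or empty) — no strong Jahn–Teller driving force.
[CrBr6]^4-: Each bromide is −1; balancing the −4 overall charge requires Cr(II). Cr sits in group 6, so the d-electron count is 6 − 2 = 4. Bromide is a weak-field ligand for a first-row metal, so the complex is high-spin. The t₂g³e_g¹ (high-spin) configuration has an unevenly filled e_g set; the Jahn–Teller theorem predicts a tetragonal distortion (typically axial elongation) to lift the degeneracy.

[CrBr6]^4-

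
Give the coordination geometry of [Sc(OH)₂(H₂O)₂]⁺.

tetrahedral

Ligand charges: each hydroxide is −1; water is neutral. With an overall charge of +1 the scandium centre must be in the +3 oxidation state.
Group 3 minus oxidation state 3 gives a d⁰ configuration.
Coordination number: 4.
A d⁰ ion has no crystal-field stabilisation preference between square planar and tetrahedral, so four ligands adopt the sterically favoured tetrahedral geometry.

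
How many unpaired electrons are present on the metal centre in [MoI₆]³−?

Summing ligand charges against the −3 overall charge gives an oxidation state of +3 for molybdenum.
Molybdenum is a group-6 element; Mo(III) is therefore d³.
In an octahedral field the d³ configuration is t₂g³e_g⁰ (only one arrangement possible), giving 3 unpaired electrons.

3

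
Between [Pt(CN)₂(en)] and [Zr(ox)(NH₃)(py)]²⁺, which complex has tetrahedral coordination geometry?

[Zr(ox)(NH₃)(py)]²⁺

For [Pt(CN)₂(en)]: Each cyanide is −1; ethylenediamine is neutral; balancing the 0 overall charge requires Pt(II). Group 10 minus oxidation state 2 gives a d⁸ configuration. A 5d d⁸ ion has a large crystal-field splitting; square planar leaves the high-energy d_{x²−y²} orbital empty and maximises CFSE. → square planar.
For [Zr(ox)(NH₃)(py)]²⁺: Ligand charges: each oxalate is −2; ammonia is neutral; pyridine is neutral. With an overall charge of +2 the zirconium centre must be in the +4 oxidation state. Zr sits in group 4, so the d-electron count is 4 − 4 = 0. A d⁰ ion has no crystal-field stabilisation preference between square planar and tetrahedral, so four ligands adopt the sterically favoured tetrahedral geometry. → tetrahedral.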